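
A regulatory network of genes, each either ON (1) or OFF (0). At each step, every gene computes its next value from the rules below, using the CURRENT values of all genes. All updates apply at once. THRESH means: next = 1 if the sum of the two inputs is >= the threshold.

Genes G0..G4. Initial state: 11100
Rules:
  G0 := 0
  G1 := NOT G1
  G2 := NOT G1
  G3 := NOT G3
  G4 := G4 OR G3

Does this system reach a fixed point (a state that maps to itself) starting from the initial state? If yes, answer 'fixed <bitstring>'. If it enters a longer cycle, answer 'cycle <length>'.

Answer: cycle 2

Derivation:
Step 0: 11100
Step 1: G0=0(const) G1=NOT G1=NOT 1=0 G2=NOT G1=NOT 1=0 G3=NOT G3=NOT 0=1 G4=G4|G3=0|0=0 -> 00010
Step 2: G0=0(const) G1=NOT G1=NOT 0=1 G2=NOT G1=NOT 0=1 G3=NOT G3=NOT 1=0 G4=G4|G3=0|1=1 -> 01101
Step 3: G0=0(const) G1=NOT G1=NOT 1=0 G2=NOT G1=NOT 1=0 G3=NOT G3=NOT 0=1 G4=G4|G3=1|0=1 -> 00011
Step 4: G0=0(const) G1=NOT G1=NOT 0=1 G2=NOT G1=NOT 0=1 G3=NOT G3=NOT 1=0 G4=G4|G3=1|1=1 -> 01101
Cycle of length 2 starting at step 2 -> no fixed point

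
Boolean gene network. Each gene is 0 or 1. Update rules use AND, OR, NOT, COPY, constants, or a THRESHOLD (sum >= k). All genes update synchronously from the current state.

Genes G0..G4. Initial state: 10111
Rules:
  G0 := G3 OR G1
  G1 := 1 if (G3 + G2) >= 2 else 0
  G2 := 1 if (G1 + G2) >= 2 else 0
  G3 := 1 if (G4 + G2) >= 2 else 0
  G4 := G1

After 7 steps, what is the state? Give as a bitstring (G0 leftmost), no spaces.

Step 1: G0=G3|G1=1|0=1 G1=(1+1>=2)=1 G2=(0+1>=2)=0 G3=(1+1>=2)=1 G4=G1=0 -> 11010
Step 2: G0=G3|G1=1|1=1 G1=(1+0>=2)=0 G2=(1+0>=2)=0 G3=(0+0>=2)=0 G4=G1=1 -> 10001
Step 3: G0=G3|G1=0|0=0 G1=(0+0>=2)=0 G2=(0+0>=2)=0 G3=(1+0>=2)=0 G4=G1=0 -> 00000
Step 4: G0=G3|G1=0|0=0 G1=(0+0>=2)=0 G2=(0+0>=2)=0 G3=(0+0>=2)=0 G4=G1=0 -> 00000
Step 5: G0=G3|G1=0|0=0 G1=(0+0>=2)=0 G2=(0+0>=2)=0 G3=(0+0>=2)=0 G4=G1=0 -> 00000
Step 6: G0=G3|G1=0|0=0 G1=(0+0>=2)=0 G2=(0+0>=2)=0 G3=(0+0>=2)=0 G4=G1=0 -> 00000
Step 7: G0=G3|G1=0|0=0 G1=(0+0>=2)=0 G2=(0+0>=2)=0 G3=(0+0>=2)=0 G4=G1=0 -> 00000

00000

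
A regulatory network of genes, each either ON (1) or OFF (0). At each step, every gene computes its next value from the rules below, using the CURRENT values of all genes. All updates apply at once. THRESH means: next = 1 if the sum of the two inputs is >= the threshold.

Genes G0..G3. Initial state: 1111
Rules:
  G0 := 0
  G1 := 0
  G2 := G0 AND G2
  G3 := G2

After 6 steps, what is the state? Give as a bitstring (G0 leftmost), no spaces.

Step 1: G0=0(const) G1=0(const) G2=G0&G2=1&1=1 G3=G2=1 -> 0011
Step 2: G0=0(const) G1=0(const) G2=G0&G2=0&1=0 G3=G2=1 -> 0001
Step 3: G0=0(const) G1=0(const) G2=G0&G2=0&0=0 G3=G2=0 -> 0000
Step 4: G0=0(const) G1=0(const) G2=G0&G2=0&0=0 G3=G2=0 -> 0000
Step 5: G0=0(const) G1=0(const) G2=G0&G2=0&0=0 G3=G2=0 -> 0000
Step 6: G0=0(const) G1=0(const) G2=G0&G2=0&0=0 G3=G2=0 -> 0000

0000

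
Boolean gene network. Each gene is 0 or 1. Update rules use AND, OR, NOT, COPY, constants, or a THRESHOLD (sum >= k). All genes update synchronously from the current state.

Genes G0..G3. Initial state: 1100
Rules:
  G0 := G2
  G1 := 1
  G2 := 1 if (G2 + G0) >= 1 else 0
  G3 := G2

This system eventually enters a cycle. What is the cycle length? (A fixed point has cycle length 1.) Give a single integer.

Answer: 1

Derivation:
Step 0: 1100
Step 1: G0=G2=0 G1=1(const) G2=(0+1>=1)=1 G3=G2=0 -> 0110
Step 2: G0=G2=1 G1=1(const) G2=(1+0>=1)=1 G3=G2=1 -> 1111
Step 3: G0=G2=1 G1=1(const) G2=(1+1>=1)=1 G3=G2=1 -> 1111
State from step 3 equals state from step 2 -> cycle length 1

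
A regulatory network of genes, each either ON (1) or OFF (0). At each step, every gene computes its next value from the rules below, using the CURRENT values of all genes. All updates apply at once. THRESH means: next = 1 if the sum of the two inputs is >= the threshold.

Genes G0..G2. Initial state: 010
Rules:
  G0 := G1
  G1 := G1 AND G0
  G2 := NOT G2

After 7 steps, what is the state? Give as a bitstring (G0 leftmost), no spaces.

Step 1: G0=G1=1 G1=G1&G0=1&0=0 G2=NOT G2=NOT 0=1 -> 101
Step 2: G0=G1=0 G1=G1&G0=0&1=0 G2=NOT G2=NOT 1=0 -> 000
Step 3: G0=G1=0 G1=G1&G0=0&0=0 G2=NOT G2=NOT 0=1 -> 001
Step 4: G0=G1=0 G1=G1&G0=0&0=0 G2=NOT G2=NOT 1=0 -> 000
Step 5: G0=G1=0 G1=G1&G0=0&0=0 G2=NOT G2=NOT 0=1 -> 001
Step 6: G0=G1=0 G1=G1&G0=0&0=0 G2=NOT G2=NOT 1=0 -> 000
Step 7: G0=G1=0 G1=G1&G0=0&0=0 G2=NOT G2=NOT 0=1 -> 001

001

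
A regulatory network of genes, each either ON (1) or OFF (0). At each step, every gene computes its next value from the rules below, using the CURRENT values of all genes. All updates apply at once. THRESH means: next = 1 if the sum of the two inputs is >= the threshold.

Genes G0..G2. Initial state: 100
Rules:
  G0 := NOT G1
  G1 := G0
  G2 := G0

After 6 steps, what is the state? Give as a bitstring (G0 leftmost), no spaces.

Step 1: G0=NOT G1=NOT 0=1 G1=G0=1 G2=G0=1 -> 111
Step 2: G0=NOT G1=NOT 1=0 G1=G0=1 G2=G0=1 -> 011
Step 3: G0=NOT G1=NOT 1=0 G1=G0=0 G2=G0=0 -> 000
Step 4: G0=NOT G1=NOT 0=1 G1=G0=0 G2=G0=0 -> 100
Step 5: G0=NOT G1=NOT 0=1 G1=G0=1 G2=G0=1 -> 111
Step 6: G0=NOT G1=NOT 1=0 G1=G0=1 G2=G0=1 -> 011

011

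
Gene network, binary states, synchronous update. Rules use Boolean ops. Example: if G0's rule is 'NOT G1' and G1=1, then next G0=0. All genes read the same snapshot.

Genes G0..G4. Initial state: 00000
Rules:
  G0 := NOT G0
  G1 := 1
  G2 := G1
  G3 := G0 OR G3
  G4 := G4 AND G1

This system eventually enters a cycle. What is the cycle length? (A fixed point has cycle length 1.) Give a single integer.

Step 0: 00000
Step 1: G0=NOT G0=NOT 0=1 G1=1(const) G2=G1=0 G3=G0|G3=0|0=0 G4=G4&G1=0&0=0 -> 11000
Step 2: G0=NOT G0=NOT 1=0 G1=1(const) G2=G1=1 G3=G0|G3=1|0=1 G4=G4&G1=0&1=0 -> 01110
Step 3: G0=NOT G0=NOT 0=1 G1=1(const) G2=G1=1 G3=G0|G3=0|1=1 G4=G4&G1=0&1=0 -> 11110
Step 4: G0=NOT G0=NOT 1=0 G1=1(const) G2=G1=1 G3=G0|G3=1|1=1 G4=G4&G1=0&1=0 -> 01110
State from step 4 equals state from step 2 -> cycle length 2

Answer: 2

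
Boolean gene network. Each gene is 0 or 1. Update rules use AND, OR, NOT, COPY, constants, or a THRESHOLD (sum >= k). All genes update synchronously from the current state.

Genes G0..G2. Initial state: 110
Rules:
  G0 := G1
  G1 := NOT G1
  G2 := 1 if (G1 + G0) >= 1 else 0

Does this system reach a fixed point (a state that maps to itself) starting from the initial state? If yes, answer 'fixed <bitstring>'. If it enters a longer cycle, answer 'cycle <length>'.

Step 0: 110
Step 1: G0=G1=1 G1=NOT G1=NOT 1=0 G2=(1+1>=1)=1 -> 101
Step 2: G0=G1=0 G1=NOT G1=NOT 0=1 G2=(0+1>=1)=1 -> 011
Step 3: G0=G1=1 G1=NOT G1=NOT 1=0 G2=(1+0>=1)=1 -> 101
Cycle of length 2 starting at step 1 -> no fixed point

Answer: cycle 2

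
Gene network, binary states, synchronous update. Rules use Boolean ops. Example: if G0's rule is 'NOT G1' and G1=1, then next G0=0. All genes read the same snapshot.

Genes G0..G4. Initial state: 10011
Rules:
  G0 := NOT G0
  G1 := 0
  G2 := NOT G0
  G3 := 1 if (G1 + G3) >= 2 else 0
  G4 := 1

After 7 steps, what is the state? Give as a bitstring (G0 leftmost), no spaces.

Step 1: G0=NOT G0=NOT 1=0 G1=0(const) G2=NOT G0=NOT 1=0 G3=(0+1>=2)=0 G4=1(const) -> 00001
Step 2: G0=NOT G0=NOT 0=1 G1=0(const) G2=NOT G0=NOT 0=1 G3=(0+0>=2)=0 G4=1(const) -> 10101
Step 3: G0=NOT G0=NOT 1=0 G1=0(const) G2=NOT G0=NOT 1=0 G3=(0+0>=2)=0 G4=1(const) -> 00001
Step 4: G0=NOT G0=NOT 0=1 G1=0(const) G2=NOT G0=NOT 0=1 G3=(0+0>=2)=0 G4=1(const) -> 10101
Step 5: G0=NOT G0=NOT 1=0 G1=0(const) G2=NOT G0=NOT 1=0 G3=(0+0>=2)=0 G4=1(const) -> 00001
Step 6: G0=NOT G0=NOT 0=1 G1=0(const) G2=NOT G0=NOT 0=1 G3=(0+0>=2)=0 G4=1(const) -> 10101
Step 7: G0=NOT G0=NOT 1=0 G1=0(const) G2=NOT G0=NOT 1=0 G3=(0+0>=2)=0 G4=1(const) -> 00001

00001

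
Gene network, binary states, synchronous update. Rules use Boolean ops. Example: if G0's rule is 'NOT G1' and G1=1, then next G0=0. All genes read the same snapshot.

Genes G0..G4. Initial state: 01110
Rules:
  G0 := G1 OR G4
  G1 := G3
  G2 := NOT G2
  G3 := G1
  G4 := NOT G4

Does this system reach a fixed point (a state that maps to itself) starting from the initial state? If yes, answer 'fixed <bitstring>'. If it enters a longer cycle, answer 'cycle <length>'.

Step 0: 01110
Step 1: G0=G1|G4=1|0=1 G1=G3=1 G2=NOT G2=NOT 1=0 G3=G1=1 G4=NOT G4=NOT 0=1 -> 11011
Step 2: G0=G1|G4=1|1=1 G1=G3=1 G2=NOT G2=NOT 0=1 G3=G1=1 G4=NOT G4=NOT 1=0 -> 11110
Step 3: G0=G1|G4=1|0=1 G1=G3=1 G2=NOT G2=NOT 1=0 G3=G1=1 G4=NOT G4=NOT 0=1 -> 11011
Cycle of length 2 starting at step 1 -> no fixed point

Answer: cycle 2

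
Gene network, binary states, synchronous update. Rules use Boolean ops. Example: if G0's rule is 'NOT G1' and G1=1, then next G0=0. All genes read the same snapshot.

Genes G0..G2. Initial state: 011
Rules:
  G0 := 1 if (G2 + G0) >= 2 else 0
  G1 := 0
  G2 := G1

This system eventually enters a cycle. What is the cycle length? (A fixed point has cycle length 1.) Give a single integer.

Answer: 1

Derivation:
Step 0: 011
Step 1: G0=(1+0>=2)=0 G1=0(const) G2=G1=1 -> 001
Step 2: G0=(1+0>=2)=0 G1=0(const) G2=G1=0 -> 000
Step 3: G0=(0+0>=2)=0 G1=0(const) G2=G1=0 -> 000
State from step 3 equals state from step 2 -> cycle length 1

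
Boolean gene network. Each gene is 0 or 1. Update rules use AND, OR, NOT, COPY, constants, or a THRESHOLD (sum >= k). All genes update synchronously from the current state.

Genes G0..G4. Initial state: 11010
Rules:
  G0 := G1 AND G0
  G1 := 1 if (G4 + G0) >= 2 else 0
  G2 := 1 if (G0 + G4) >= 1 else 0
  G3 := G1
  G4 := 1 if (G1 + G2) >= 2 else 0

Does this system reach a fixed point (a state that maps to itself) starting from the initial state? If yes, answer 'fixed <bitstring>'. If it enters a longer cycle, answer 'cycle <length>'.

Answer: fixed 00000

Derivation:
Step 0: 11010
Step 1: G0=G1&G0=1&1=1 G1=(0+1>=2)=0 G2=(1+0>=1)=1 G3=G1=1 G4=(1+0>=2)=0 -> 10110
Step 2: G0=G1&G0=0&1=0 G1=(0+1>=2)=0 G2=(1+0>=1)=1 G3=G1=0 G4=(0+1>=2)=0 -> 00100
Step 3: G0=G1&G0=0&0=0 G1=(0+0>=2)=0 G2=(0+0>=1)=0 G3=G1=0 G4=(0+1>=2)=0 -> 00000
Step 4: G0=G1&G0=0&0=0 G1=(0+0>=2)=0 G2=(0+0>=1)=0 G3=G1=0 G4=(0+0>=2)=0 -> 00000
Fixed point reached at step 3: 00000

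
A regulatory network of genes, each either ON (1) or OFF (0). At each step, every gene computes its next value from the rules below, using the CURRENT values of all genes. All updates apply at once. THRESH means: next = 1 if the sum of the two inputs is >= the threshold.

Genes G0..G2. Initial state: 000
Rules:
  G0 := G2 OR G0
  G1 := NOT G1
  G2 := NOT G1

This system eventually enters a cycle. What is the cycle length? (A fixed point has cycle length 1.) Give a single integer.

Answer: 2

Derivation:
Step 0: 000
Step 1: G0=G2|G0=0|0=0 G1=NOT G1=NOT 0=1 G2=NOT G1=NOT 0=1 -> 011
Step 2: G0=G2|G0=1|0=1 G1=NOT G1=NOT 1=0 G2=NOT G1=NOT 1=0 -> 100
Step 3: G0=G2|G0=0|1=1 G1=NOT G1=NOT 0=1 G2=NOT G1=NOT 0=1 -> 111
Step 4: G0=G2|G0=1|1=1 G1=NOT G1=NOT 1=0 G2=NOT G1=NOT 1=0 -> 100
State from step 4 equals state from step 2 -> cycle length 2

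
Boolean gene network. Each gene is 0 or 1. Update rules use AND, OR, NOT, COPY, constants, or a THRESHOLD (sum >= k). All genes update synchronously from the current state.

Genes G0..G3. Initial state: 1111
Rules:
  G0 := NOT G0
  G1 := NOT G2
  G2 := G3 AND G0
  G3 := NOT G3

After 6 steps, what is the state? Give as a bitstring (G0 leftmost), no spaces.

Step 1: G0=NOT G0=NOT 1=0 G1=NOT G2=NOT 1=0 G2=G3&G0=1&1=1 G3=NOT G3=NOT 1=0 -> 0010
Step 2: G0=NOT G0=NOT 0=1 G1=NOT G2=NOT 1=0 G2=G3&G0=0&0=0 G3=NOT G3=NOT 0=1 -> 1001
Step 3: G0=NOT G0=NOT 1=0 G1=NOT G2=NOT 0=1 G2=G3&G0=1&1=1 G3=NOT G3=NOT 1=0 -> 0110
Step 4: G0=NOT G0=NOT 0=1 G1=NOT G2=NOT 1=0 G2=G3&G0=0&0=0 G3=NOT G3=NOT 0=1 -> 1001
Step 5: G0=NOT G0=NOT 1=0 G1=NOT G2=NOT 0=1 G2=G3&G0=1&1=1 G3=NOT G3=NOT 1=0 -> 0110
Step 6: G0=NOT G0=NOT 0=1 G1=NOT G2=NOT 1=0 G2=G3&G0=0&0=0 G3=NOT G3=NOT 0=1 -> 1001

1001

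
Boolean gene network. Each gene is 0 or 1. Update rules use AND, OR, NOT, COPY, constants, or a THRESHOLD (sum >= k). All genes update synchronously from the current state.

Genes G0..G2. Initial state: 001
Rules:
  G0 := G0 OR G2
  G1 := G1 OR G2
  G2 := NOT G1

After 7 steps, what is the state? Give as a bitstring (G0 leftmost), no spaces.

Step 1: G0=G0|G2=0|1=1 G1=G1|G2=0|1=1 G2=NOT G1=NOT 0=1 -> 111
Step 2: G0=G0|G2=1|1=1 G1=G1|G2=1|1=1 G2=NOT G1=NOT 1=0 -> 110
Step 3: G0=G0|G2=1|0=1 G1=G1|G2=1|0=1 G2=NOT G1=NOT 1=0 -> 110
Step 4: G0=G0|G2=1|0=1 G1=G1|G2=1|0=1 G2=NOT G1=NOT 1=0 -> 110
Step 5: G0=G0|G2=1|0=1 G1=G1|G2=1|0=1 G2=NOT G1=NOT 1=0 -> 110
Step 6: G0=G0|G2=1|0=1 G1=G1|G2=1|0=1 G2=NOT G1=NOT 1=0 -> 110
Step 7: G0=G0|G2=1|0=1 G1=G1|G2=1|0=1 G2=NOT G1=NOT 1=0 -> 110

110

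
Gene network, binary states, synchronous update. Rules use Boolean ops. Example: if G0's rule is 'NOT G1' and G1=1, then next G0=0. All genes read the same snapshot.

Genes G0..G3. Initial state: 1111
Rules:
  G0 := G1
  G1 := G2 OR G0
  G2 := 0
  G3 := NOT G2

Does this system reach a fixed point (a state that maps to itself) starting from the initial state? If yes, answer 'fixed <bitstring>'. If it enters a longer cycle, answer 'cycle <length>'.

Step 0: 1111
Step 1: G0=G1=1 G1=G2|G0=1|1=1 G2=0(const) G3=NOT G2=NOT 1=0 -> 1100
Step 2: G0=G1=1 G1=G2|G0=0|1=1 G2=0(const) G3=NOT G2=NOT 0=1 -> 1101
Step 3: G0=G1=1 G1=G2|G0=0|1=1 G2=0(const) G3=NOT G2=NOT 0=1 -> 1101
Fixed point reached at step 2: 1101

Answer: fixed 1101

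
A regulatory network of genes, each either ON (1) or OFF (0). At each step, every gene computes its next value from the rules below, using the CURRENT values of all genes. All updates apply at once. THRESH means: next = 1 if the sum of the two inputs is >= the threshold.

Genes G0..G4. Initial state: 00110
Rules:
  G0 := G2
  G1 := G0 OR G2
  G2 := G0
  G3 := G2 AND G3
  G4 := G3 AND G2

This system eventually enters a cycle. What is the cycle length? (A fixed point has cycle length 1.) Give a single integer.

Step 0: 00110
Step 1: G0=G2=1 G1=G0|G2=0|1=1 G2=G0=0 G3=G2&G3=1&1=1 G4=G3&G2=1&1=1 -> 11011
Step 2: G0=G2=0 G1=G0|G2=1|0=1 G2=G0=1 G3=G2&G3=0&1=0 G4=G3&G2=1&0=0 -> 01100
Step 3: G0=G2=1 G1=G0|G2=0|1=1 G2=G0=0 G3=G2&G3=1&0=0 G4=G3&G2=0&1=0 -> 11000
Step 4: G0=G2=0 G1=G0|G2=1|0=1 G2=G0=1 G3=G2&G3=0&0=0 G4=G3&G2=0&0=0 -> 01100
State from step 4 equals state from step 2 -> cycle length 2

Answer: 2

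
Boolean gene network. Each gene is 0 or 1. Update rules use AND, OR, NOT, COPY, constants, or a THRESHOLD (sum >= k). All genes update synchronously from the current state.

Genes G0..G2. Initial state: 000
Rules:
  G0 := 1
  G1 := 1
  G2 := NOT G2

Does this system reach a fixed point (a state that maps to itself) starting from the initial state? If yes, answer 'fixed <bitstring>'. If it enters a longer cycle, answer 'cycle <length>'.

Step 0: 000
Step 1: G0=1(const) G1=1(const) G2=NOT G2=NOT 0=1 -> 111
Step 2: G0=1(const) G1=1(const) G2=NOT G2=NOT 1=0 -> 110
Step 3: G0=1(const) G1=1(const) G2=NOT G2=NOT 0=1 -> 111
Cycle of length 2 starting at step 1 -> no fixed point

Answer: cycle 2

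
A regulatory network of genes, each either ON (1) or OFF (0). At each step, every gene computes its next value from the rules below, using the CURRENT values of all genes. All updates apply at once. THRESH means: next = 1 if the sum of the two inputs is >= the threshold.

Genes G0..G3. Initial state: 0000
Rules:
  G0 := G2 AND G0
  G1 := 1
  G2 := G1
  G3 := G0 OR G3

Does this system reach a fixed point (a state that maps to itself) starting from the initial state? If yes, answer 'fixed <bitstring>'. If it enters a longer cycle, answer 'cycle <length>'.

Answer: fixed 0110

Derivation:
Step 0: 0000
Step 1: G0=G2&G0=0&0=0 G1=1(const) G2=G1=0 G3=G0|G3=0|0=0 -> 0100
Step 2: G0=G2&G0=0&0=0 G1=1(const) G2=G1=1 G3=G0|G3=0|0=0 -> 0110
Step 3: G0=G2&G0=1&0=0 G1=1(const) G2=G1=1 G3=G0|G3=0|0=0 -> 0110
Fixed point reached at step 2: 0110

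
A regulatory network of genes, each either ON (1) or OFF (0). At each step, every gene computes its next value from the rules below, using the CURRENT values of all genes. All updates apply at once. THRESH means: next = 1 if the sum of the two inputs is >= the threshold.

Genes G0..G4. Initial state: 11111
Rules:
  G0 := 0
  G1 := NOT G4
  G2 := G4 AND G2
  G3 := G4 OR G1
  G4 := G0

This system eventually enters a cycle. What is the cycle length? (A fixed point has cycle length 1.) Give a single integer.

Answer: 1

Derivation:
Step 0: 11111
Step 1: G0=0(const) G1=NOT G4=NOT 1=0 G2=G4&G2=1&1=1 G3=G4|G1=1|1=1 G4=G0=1 -> 00111
Step 2: G0=0(const) G1=NOT G4=NOT 1=0 G2=G4&G2=1&1=1 G3=G4|G1=1|0=1 G4=G0=0 -> 00110
Step 3: G0=0(const) G1=NOT G4=NOT 0=1 G2=G4&G2=0&1=0 G3=G4|G1=0|0=0 G4=G0=0 -> 01000
Step 4: G0=0(const) G1=NOT G4=NOT 0=1 G2=G4&G2=0&0=0 G3=G4|G1=0|1=1 G4=G0=0 -> 01010
Step 5: G0=0(const) G1=NOT G4=NOT 0=1 G2=G4&G2=0&0=0 G3=G4|G1=0|1=1 G4=G0=0 -> 01010
State from step 5 equals state from step 4 -> cycle length 1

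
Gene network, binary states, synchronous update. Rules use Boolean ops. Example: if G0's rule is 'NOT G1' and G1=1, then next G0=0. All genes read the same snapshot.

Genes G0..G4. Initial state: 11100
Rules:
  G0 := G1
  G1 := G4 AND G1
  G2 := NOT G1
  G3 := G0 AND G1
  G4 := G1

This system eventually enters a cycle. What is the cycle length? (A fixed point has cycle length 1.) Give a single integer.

Answer: 1

Derivation:
Step 0: 11100
Step 1: G0=G1=1 G1=G4&G1=0&1=0 G2=NOT G1=NOT 1=0 G3=G0&G1=1&1=1 G4=G1=1 -> 10011
Step 2: G0=G1=0 G1=G4&G1=1&0=0 G2=NOT G1=NOT 0=1 G3=G0&G1=1&0=0 G4=G1=0 -> 00100
Step 3: G0=G1=0 G1=G4&G1=0&0=0 G2=NOT G1=NOT 0=1 G3=G0&G1=0&0=0 G4=G1=0 -> 00100
State from step 3 equals state from step 2 -> cycle length 1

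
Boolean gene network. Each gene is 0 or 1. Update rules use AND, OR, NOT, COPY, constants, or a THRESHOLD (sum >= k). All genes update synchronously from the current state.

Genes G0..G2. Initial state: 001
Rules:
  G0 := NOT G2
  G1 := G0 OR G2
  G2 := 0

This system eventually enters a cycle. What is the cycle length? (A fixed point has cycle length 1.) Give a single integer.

Answer: 1

Derivation:
Step 0: 001
Step 1: G0=NOT G2=NOT 1=0 G1=G0|G2=0|1=1 G2=0(const) -> 010
Step 2: G0=NOT G2=NOT 0=1 G1=G0|G2=0|0=0 G2=0(const) -> 100
Step 3: G0=NOT G2=NOT 0=1 G1=G0|G2=1|0=1 G2=0(const) -> 110
Step 4: G0=NOT G2=NOT 0=1 G1=G0|G2=1|0=1 G2=0(const) -> 110
State from step 4 equals state from step 3 -> cycle length 1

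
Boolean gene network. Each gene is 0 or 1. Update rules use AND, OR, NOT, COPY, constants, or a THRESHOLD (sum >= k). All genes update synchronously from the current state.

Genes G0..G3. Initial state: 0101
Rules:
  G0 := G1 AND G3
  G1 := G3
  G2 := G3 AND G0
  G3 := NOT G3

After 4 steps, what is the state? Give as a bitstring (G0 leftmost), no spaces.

Step 1: G0=G1&G3=1&1=1 G1=G3=1 G2=G3&G0=1&0=0 G3=NOT G3=NOT 1=0 -> 1100
Step 2: G0=G1&G3=1&0=0 G1=G3=0 G2=G3&G0=0&1=0 G3=NOT G3=NOT 0=1 -> 0001
Step 3: G0=G1&G3=0&1=0 G1=G3=1 G2=G3&G0=1&0=0 G3=NOT G3=NOT 1=0 -> 0100
Step 4: G0=G1&G3=1&0=0 G1=G3=0 G2=G3&G0=0&0=0 G3=NOT G3=NOT 0=1 -> 0001

0001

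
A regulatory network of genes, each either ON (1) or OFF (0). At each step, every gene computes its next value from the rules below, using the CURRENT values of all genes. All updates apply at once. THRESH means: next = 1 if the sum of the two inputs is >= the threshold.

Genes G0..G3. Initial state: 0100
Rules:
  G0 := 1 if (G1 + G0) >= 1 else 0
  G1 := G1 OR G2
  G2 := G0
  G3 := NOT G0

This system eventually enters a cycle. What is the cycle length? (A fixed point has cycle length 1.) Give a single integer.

Answer: 1

Derivation:
Step 0: 0100
Step 1: G0=(1+0>=1)=1 G1=G1|G2=1|0=1 G2=G0=0 G3=NOT G0=NOT 0=1 -> 1101
Step 2: G0=(1+1>=1)=1 G1=G1|G2=1|0=1 G2=G0=1 G3=NOT G0=NOT 1=0 -> 1110
Step 3: G0=(1+1>=1)=1 G1=G1|G2=1|1=1 G2=G0=1 G3=NOT G0=NOT 1=0 -> 1110
State from step 3 equals state from step 2 -> cycle length 1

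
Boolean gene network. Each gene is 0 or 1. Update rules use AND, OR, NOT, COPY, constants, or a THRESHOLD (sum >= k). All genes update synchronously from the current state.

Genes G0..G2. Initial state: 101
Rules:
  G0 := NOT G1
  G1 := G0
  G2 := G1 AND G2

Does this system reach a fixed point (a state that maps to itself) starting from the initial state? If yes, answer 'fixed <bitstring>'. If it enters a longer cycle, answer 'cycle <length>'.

Step 0: 101
Step 1: G0=NOT G1=NOT 0=1 G1=G0=1 G2=G1&G2=0&1=0 -> 110
Step 2: G0=NOT G1=NOT 1=0 G1=G0=1 G2=G1&G2=1&0=0 -> 010
Step 3: G0=NOT G1=NOT 1=0 G1=G0=0 G2=G1&G2=1&0=0 -> 000
Step 4: G0=NOT G1=NOT 0=1 G1=G0=0 G2=G1&G2=0&0=0 -> 100
Step 5: G0=NOT G1=NOT 0=1 G1=G0=1 G2=G1&G2=0&0=0 -> 110
Cycle of length 4 starting at step 1 -> no fixed point

Answer: cycle 4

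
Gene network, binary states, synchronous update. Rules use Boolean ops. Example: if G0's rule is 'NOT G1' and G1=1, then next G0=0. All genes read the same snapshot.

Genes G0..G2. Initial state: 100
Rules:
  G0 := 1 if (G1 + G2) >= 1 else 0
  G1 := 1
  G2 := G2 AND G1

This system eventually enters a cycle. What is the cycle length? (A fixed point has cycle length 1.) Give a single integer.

Step 0: 100
Step 1: G0=(0+0>=1)=0 G1=1(const) G2=G2&G1=0&0=0 -> 010
Step 2: G0=(1+0>=1)=1 G1=1(const) G2=G2&G1=0&1=0 -> 110
Step 3: G0=(1+0>=1)=1 G1=1(const) G2=G2&G1=0&1=0 -> 110
State from step 3 equals state from step 2 -> cycle length 1

Answer: 1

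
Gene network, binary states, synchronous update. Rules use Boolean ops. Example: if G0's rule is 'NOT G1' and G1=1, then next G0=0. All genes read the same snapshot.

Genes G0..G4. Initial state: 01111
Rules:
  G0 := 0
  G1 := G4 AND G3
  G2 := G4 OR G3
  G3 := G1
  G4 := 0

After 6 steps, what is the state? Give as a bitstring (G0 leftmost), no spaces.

Step 1: G0=0(const) G1=G4&G3=1&1=1 G2=G4|G3=1|1=1 G3=G1=1 G4=0(const) -> 01110
Step 2: G0=0(const) G1=G4&G3=0&1=0 G2=G4|G3=0|1=1 G3=G1=1 G4=0(const) -> 00110
Step 3: G0=0(const) G1=G4&G3=0&1=0 G2=G4|G3=0|1=1 G3=G1=0 G4=0(const) -> 00100
Step 4: G0=0(const) G1=G4&G3=0&0=0 G2=G4|G3=0|0=0 G3=G1=0 G4=0(const) -> 00000
Step 5: G0=0(const) G1=G4&G3=0&0=0 G2=G4|G3=0|0=0 G3=G1=0 G4=0(const) -> 00000
Step 6: G0=0(const) G1=G4&G3=0&0=0 G2=G4|G3=0|0=0 G3=G1=0 G4=0(const) -> 00000

00000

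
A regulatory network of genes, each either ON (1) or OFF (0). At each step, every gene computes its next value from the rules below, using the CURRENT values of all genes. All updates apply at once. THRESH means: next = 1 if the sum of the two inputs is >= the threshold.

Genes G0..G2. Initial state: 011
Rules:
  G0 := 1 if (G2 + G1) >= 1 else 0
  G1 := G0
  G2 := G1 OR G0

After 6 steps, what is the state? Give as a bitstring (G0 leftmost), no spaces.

Step 1: G0=(1+1>=1)=1 G1=G0=0 G2=G1|G0=1|0=1 -> 101
Step 2: G0=(1+0>=1)=1 G1=G0=1 G2=G1|G0=0|1=1 -> 111
Step 3: G0=(1+1>=1)=1 G1=G0=1 G2=G1|G0=1|1=1 -> 111
Step 4: G0=(1+1>=1)=1 G1=G0=1 G2=G1|G0=1|1=1 -> 111
Step 5: G0=(1+1>=1)=1 G1=G0=1 G2=G1|G0=1|1=1 -> 111
Step 6: G0=(1+1>=1)=1 G1=G0=1 G2=G1|G0=1|1=1 -> 111

111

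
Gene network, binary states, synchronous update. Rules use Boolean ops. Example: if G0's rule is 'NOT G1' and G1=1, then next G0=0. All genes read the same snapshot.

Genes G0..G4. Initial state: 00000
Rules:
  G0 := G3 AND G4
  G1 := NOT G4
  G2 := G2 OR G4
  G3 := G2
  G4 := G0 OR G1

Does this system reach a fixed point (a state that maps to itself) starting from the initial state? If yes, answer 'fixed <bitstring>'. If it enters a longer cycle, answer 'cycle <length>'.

Step 0: 00000
Step 1: G0=G3&G4=0&0=0 G1=NOT G4=NOT 0=1 G2=G2|G4=0|0=0 G3=G2=0 G4=G0|G1=0|0=0 -> 01000
Step 2: G0=G3&G4=0&0=0 G1=NOT G4=NOT 0=1 G2=G2|G4=0|0=0 G3=G2=0 G4=G0|G1=0|1=1 -> 01001
Step 3: G0=G3&G4=0&1=0 G1=NOT G4=NOT 1=0 G2=G2|G4=0|1=1 G3=G2=0 G4=G0|G1=0|1=1 -> 00101
Step 4: G0=G3&G4=0&1=0 G1=NOT G4=NOT 1=0 G2=G2|G4=1|1=1 G3=G2=1 G4=G0|G1=0|0=0 -> 00110
Step 5: G0=G3&G4=1&0=0 G1=NOT G4=NOT 0=1 G2=G2|G4=1|0=1 G3=G2=1 G4=G0|G1=0|0=0 -> 01110
Step 6: G0=G3&G4=1&0=0 G1=NOT G4=NOT 0=1 G2=G2|G4=1|0=1 G3=G2=1 G4=G0|G1=0|1=1 -> 01111
Step 7: G0=G3&G4=1&1=1 G1=NOT G4=NOT 1=0 G2=G2|G4=1|1=1 G3=G2=1 G4=G0|G1=0|1=1 -> 10111
Step 8: G0=G3&G4=1&1=1 G1=NOT G4=NOT 1=0 G2=G2|G4=1|1=1 G3=G2=1 G4=G0|G1=1|0=1 -> 10111
Fixed point reached at step 7: 10111

Answer: fixed 10111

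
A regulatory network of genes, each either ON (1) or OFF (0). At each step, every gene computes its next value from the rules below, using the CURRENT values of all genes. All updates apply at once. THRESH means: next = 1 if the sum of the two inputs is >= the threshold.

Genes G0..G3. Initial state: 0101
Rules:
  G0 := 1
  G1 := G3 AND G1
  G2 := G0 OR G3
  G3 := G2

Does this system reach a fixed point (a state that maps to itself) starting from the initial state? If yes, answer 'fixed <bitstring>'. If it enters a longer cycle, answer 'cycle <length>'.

Step 0: 0101
Step 1: G0=1(const) G1=G3&G1=1&1=1 G2=G0|G3=0|1=1 G3=G2=0 -> 1110
Step 2: G0=1(const) G1=G3&G1=0&1=0 G2=G0|G3=1|0=1 G3=G2=1 -> 1011
Step 3: G0=1(const) G1=G3&G1=1&0=0 G2=G0|G3=1|1=1 G3=G2=1 -> 1011
Fixed point reached at step 2: 1011

Answer: fixed 1011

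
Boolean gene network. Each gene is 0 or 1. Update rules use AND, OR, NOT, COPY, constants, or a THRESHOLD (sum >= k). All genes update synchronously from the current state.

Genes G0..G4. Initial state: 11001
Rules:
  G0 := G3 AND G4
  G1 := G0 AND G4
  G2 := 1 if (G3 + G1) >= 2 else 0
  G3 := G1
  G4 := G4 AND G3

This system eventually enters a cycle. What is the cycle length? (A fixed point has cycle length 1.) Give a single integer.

Answer: 1

Derivation:
Step 0: 11001
Step 1: G0=G3&G4=0&1=0 G1=G0&G4=1&1=1 G2=(0+1>=2)=0 G3=G1=1 G4=G4&G3=1&0=0 -> 01010
Step 2: G0=G3&G4=1&0=0 G1=G0&G4=0&0=0 G2=(1+1>=2)=1 G3=G1=1 G4=G4&G3=0&1=0 -> 00110
Step 3: G0=G3&G4=1&0=0 G1=G0&G4=0&0=0 G2=(1+0>=2)=0 G3=G1=0 G4=G4&G3=0&1=0 -> 00000
Step 4: G0=G3&G4=0&0=0 G1=G0&G4=0&0=0 G2=(0+0>=2)=0 G3=G1=0 G4=G4&G3=0&0=0 -> 00000
State from step 4 equals state from step 3 -> cycle length 1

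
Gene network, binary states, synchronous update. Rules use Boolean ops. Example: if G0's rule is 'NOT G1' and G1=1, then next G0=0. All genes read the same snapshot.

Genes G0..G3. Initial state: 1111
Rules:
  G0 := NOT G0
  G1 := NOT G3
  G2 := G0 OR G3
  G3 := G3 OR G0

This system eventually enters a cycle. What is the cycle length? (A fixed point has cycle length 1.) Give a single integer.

Answer: 2

Derivation:
Step 0: 1111
Step 1: G0=NOT G0=NOT 1=0 G1=NOT G3=NOT 1=0 G2=G0|G3=1|1=1 G3=G3|G0=1|1=1 -> 0011
Step 2: G0=NOT G0=NOT 0=1 G1=NOT G3=NOT 1=0 G2=G0|G3=0|1=1 G3=G3|G0=1|0=1 -> 1011
Step 3: G0=NOT G0=NOT 1=0 G1=NOT G3=NOT 1=0 G2=G0|G3=1|1=1 G3=G3|G0=1|1=1 -> 0011
State from step 3 equals state from step 1 -> cycle length 2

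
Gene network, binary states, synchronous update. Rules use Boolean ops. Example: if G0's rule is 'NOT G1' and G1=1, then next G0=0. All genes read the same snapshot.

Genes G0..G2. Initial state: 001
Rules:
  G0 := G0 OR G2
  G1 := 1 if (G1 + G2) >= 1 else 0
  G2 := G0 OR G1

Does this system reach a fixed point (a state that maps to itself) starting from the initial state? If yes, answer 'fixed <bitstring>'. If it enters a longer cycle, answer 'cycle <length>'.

Step 0: 001
Step 1: G0=G0|G2=0|1=1 G1=(0+1>=1)=1 G2=G0|G1=0|0=0 -> 110
Step 2: G0=G0|G2=1|0=1 G1=(1+0>=1)=1 G2=G0|G1=1|1=1 -> 111
Step 3: G0=G0|G2=1|1=1 G1=(1+1>=1)=1 G2=G0|G1=1|1=1 -> 111
Fixed point reached at step 2: 111

Answer: fixed 111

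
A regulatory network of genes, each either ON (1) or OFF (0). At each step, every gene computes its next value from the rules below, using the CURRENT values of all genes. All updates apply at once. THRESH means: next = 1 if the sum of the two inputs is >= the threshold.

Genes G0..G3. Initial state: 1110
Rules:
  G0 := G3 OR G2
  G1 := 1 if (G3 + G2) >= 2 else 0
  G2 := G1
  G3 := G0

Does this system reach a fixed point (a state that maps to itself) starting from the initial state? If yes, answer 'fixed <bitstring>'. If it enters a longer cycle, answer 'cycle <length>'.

Answer: cycle 2

Derivation:
Step 0: 1110
Step 1: G0=G3|G2=0|1=1 G1=(0+1>=2)=0 G2=G1=1 G3=G0=1 -> 1011
Step 2: G0=G3|G2=1|1=1 G1=(1+1>=2)=1 G2=G1=0 G3=G0=1 -> 1101
Step 3: G0=G3|G2=1|0=1 G1=(1+0>=2)=0 G2=G1=1 G3=G0=1 -> 1011
Cycle of length 2 starting at step 1 -> no fixed point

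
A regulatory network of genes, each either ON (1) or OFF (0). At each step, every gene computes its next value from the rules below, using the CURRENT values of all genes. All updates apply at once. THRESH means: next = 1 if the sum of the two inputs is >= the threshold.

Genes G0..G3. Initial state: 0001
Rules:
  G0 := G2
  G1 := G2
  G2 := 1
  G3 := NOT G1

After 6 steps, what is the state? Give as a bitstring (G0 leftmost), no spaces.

Step 1: G0=G2=0 G1=G2=0 G2=1(const) G3=NOT G1=NOT 0=1 -> 0011
Step 2: G0=G2=1 G1=G2=1 G2=1(const) G3=NOT G1=NOT 0=1 -> 1111
Step 3: G0=G2=1 G1=G2=1 G2=1(const) G3=NOT G1=NOT 1=0 -> 1110
Step 4: G0=G2=1 G1=G2=1 G2=1(const) G3=NOT G1=NOT 1=0 -> 1110
Step 5: G0=G2=1 G1=G2=1 G2=1(const) G3=NOT G1=NOT 1=0 -> 1110
Step 6: G0=G2=1 G1=G2=1 G2=1(const) G3=NOT G1=NOT 1=0 -> 1110

1110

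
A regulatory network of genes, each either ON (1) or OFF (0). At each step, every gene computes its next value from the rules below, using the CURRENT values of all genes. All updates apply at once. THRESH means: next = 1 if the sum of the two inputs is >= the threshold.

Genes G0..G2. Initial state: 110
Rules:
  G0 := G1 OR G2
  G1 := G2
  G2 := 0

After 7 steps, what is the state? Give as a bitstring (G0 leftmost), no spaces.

Step 1: G0=G1|G2=1|0=1 G1=G2=0 G2=0(const) -> 100
Step 2: G0=G1|G2=0|0=0 G1=G2=0 G2=0(const) -> 000
Step 3: G0=G1|G2=0|0=0 G1=G2=0 G2=0(const) -> 000
Step 4: G0=G1|G2=0|0=0 G1=G2=0 G2=0(const) -> 000
Step 5: G0=G1|G2=0|0=0 G1=G2=0 G2=0(const) -> 000
Step 6: G0=G1|G2=0|0=0 G1=G2=0 G2=0(const) -> 000
Step 7: G0=G1|G2=0|0=0 G1=G2=0 G2=0(const) -> 000

000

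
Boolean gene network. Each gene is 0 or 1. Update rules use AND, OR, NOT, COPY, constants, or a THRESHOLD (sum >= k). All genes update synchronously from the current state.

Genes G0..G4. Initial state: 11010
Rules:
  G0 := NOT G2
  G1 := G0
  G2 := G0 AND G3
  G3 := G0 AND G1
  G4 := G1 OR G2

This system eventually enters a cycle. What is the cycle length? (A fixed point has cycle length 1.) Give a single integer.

Answer: 6

Derivation:
Step 0: 11010
Step 1: G0=NOT G2=NOT 0=1 G1=G0=1 G2=G0&G3=1&1=1 G3=G0&G1=1&1=1 G4=G1|G2=1|0=1 -> 11111
Step 2: G0=NOT G2=NOT 1=0 G1=G0=1 G2=G0&G3=1&1=1 G3=G0&G1=1&1=1 G4=G1|G2=1|1=1 -> 01111
Step 3: G0=NOT G2=NOT 1=0 G1=G0=0 G2=G0&G3=0&1=0 G3=G0&G1=0&1=0 G4=G1|G2=1|1=1 -> 00001
Step 4: G0=NOT G2=NOT 0=1 G1=G0=0 G2=G0&G3=0&0=0 G3=G0&G1=0&0=0 G4=G1|G2=0|0=0 -> 10000
Step 5: G0=NOT G2=NOT 0=1 G1=G0=1 G2=G0&G3=1&0=0 G3=G0&G1=1&0=0 G4=G1|G2=0|0=0 -> 11000
Step 6: G0=NOT G2=NOT 0=1 G1=G0=1 G2=G0&G3=1&0=0 G3=G0&G1=1&1=1 G4=G1|G2=1|0=1 -> 11011
Step 7: G0=NOT G2=NOT 0=1 G1=G0=1 G2=G0&G3=1&1=1 G3=G0&G1=1&1=1 G4=G1|G2=1|0=1 -> 11111
State from step 7 equals state from step 1 -> cycle length 6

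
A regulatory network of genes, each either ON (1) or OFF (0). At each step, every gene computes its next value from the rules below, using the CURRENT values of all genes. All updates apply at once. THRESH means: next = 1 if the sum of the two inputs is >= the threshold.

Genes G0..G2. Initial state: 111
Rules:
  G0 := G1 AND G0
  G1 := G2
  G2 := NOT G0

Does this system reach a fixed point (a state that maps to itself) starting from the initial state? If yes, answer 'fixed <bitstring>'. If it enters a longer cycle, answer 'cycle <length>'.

Answer: fixed 011

Derivation:
Step 0: 111
Step 1: G0=G1&G0=1&1=1 G1=G2=1 G2=NOT G0=NOT 1=0 -> 110
Step 2: G0=G1&G0=1&1=1 G1=G2=0 G2=NOT G0=NOT 1=0 -> 100
Step 3: G0=G1&G0=0&1=0 G1=G2=0 G2=NOT G0=NOT 1=0 -> 000
Step 4: G0=G1&G0=0&0=0 G1=G2=0 G2=NOT G0=NOT 0=1 -> 001
Step 5: G0=G1&G0=0&0=0 G1=G2=1 G2=NOT G0=NOT 0=1 -> 011
Step 6: G0=G1&G0=1&0=0 G1=G2=1 G2=NOT G0=NOT 0=1 -> 011
Fixed point reached at step 5: 011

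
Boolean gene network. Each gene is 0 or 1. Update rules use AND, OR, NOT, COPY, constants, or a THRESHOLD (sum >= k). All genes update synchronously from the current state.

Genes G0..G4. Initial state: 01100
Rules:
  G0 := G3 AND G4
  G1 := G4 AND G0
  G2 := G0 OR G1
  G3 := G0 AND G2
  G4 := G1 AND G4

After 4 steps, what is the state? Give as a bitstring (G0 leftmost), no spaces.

Step 1: G0=G3&G4=0&0=0 G1=G4&G0=0&0=0 G2=G0|G1=0|1=1 G3=G0&G2=0&1=0 G4=G1&G4=1&0=0 -> 00100
Step 2: G0=G3&G4=0&0=0 G1=G4&G0=0&0=0 G2=G0|G1=0|0=0 G3=G0&G2=0&1=0 G4=G1&G4=0&0=0 -> 00000
Step 3: G0=G3&G4=0&0=0 G1=G4&G0=0&0=0 G2=G0|G1=0|0=0 G3=G0&G2=0&0=0 G4=G1&G4=0&0=0 -> 00000
Step 4: G0=G3&G4=0&0=0 G1=G4&G0=0&0=0 G2=G0|G1=0|0=0 G3=G0&G2=0&0=0 G4=G1&G4=0&0=0 -> 00000

00000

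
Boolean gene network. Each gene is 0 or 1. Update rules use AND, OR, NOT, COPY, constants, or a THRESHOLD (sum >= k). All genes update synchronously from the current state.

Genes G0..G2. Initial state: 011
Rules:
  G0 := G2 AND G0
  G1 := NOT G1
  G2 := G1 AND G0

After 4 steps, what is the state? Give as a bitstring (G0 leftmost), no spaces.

Step 1: G0=G2&G0=1&0=0 G1=NOT G1=NOT 1=0 G2=G1&G0=1&0=0 -> 000
Step 2: G0=G2&G0=0&0=0 G1=NOT G1=NOT 0=1 G2=G1&G0=0&0=0 -> 010
Step 3: G0=G2&G0=0&0=0 G1=NOT G1=NOT 1=0 G2=G1&G0=1&0=0 -> 000
Step 4: G0=G2&G0=0&0=0 G1=NOT G1=NOT 0=1 G2=G1&G0=0&0=0 -> 010

010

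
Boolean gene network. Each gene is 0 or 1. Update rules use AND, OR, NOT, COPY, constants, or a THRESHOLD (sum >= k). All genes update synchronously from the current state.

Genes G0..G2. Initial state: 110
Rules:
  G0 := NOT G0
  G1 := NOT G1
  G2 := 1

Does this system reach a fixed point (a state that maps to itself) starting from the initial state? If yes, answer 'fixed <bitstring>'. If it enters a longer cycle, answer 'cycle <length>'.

Answer: cycle 2

Derivation:
Step 0: 110
Step 1: G0=NOT G0=NOT 1=0 G1=NOT G1=NOT 1=0 G2=1(const) -> 001
Step 2: G0=NOT G0=NOT 0=1 G1=NOT G1=NOT 0=1 G2=1(const) -> 111
Step 3: G0=NOT G0=NOT 1=0 G1=NOT G1=NOT 1=0 G2=1(const) -> 001
Cycle of length 2 starting at step 1 -> no fixed point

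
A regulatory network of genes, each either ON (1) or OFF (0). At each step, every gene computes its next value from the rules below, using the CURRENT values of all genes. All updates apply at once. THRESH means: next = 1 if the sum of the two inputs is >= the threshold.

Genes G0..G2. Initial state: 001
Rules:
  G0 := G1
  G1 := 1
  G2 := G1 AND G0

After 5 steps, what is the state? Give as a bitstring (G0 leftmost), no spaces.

Step 1: G0=G1=0 G1=1(const) G2=G1&G0=0&0=0 -> 010
Step 2: G0=G1=1 G1=1(const) G2=G1&G0=1&0=0 -> 110
Step 3: G0=G1=1 G1=1(const) G2=G1&G0=1&1=1 -> 111
Step 4: G0=G1=1 G1=1(const) G2=G1&G0=1&1=1 -> 111
Step 5: G0=G1=1 G1=1(const) G2=G1&G0=1&1=1 -> 111

111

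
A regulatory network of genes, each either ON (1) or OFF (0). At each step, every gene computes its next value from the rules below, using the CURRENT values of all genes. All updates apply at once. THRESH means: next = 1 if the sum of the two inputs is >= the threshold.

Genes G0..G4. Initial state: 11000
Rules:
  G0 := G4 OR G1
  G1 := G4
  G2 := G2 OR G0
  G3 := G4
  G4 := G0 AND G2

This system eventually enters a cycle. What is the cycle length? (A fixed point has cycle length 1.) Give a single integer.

Answer: 1

Derivation:
Step 0: 11000
Step 1: G0=G4|G1=0|1=1 G1=G4=0 G2=G2|G0=0|1=1 G3=G4=0 G4=G0&G2=1&0=0 -> 10100
Step 2: G0=G4|G1=0|0=0 G1=G4=0 G2=G2|G0=1|1=1 G3=G4=0 G4=G0&G2=1&1=1 -> 00101
Step 3: G0=G4|G1=1|0=1 G1=G4=1 G2=G2|G0=1|0=1 G3=G4=1 G4=G0&G2=0&1=0 -> 11110
Step 4: G0=G4|G1=0|1=1 G1=G4=0 G2=G2|G0=1|1=1 G3=G4=0 G4=G0&G2=1&1=1 -> 10101
Step 5: G0=G4|G1=1|0=1 G1=G4=1 G2=G2|G0=1|1=1 G3=G4=1 G4=G0&G2=1&1=1 -> 11111
Step 6: G0=G4|G1=1|1=1 G1=G4=1 G2=G2|G0=1|1=1 G3=G4=1 G4=G0&G2=1&1=1 -> 11111
State from step 6 equals state from step 5 -> cycle length 1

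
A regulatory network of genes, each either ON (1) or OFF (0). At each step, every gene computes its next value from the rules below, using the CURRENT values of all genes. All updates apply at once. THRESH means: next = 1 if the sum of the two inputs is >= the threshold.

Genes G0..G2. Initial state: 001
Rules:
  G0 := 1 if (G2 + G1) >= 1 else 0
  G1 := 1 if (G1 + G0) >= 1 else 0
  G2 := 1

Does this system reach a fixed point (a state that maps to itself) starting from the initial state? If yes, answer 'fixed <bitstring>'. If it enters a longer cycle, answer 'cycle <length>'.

Answer: fixed 111

Derivation:
Step 0: 001
Step 1: G0=(1+0>=1)=1 G1=(0+0>=1)=0 G2=1(const) -> 101
Step 2: G0=(1+0>=1)=1 G1=(0+1>=1)=1 G2=1(const) -> 111
Step 3: G0=(1+1>=1)=1 G1=(1+1>=1)=1 G2=1(const) -> 111
Fixed point reached at step 2: 111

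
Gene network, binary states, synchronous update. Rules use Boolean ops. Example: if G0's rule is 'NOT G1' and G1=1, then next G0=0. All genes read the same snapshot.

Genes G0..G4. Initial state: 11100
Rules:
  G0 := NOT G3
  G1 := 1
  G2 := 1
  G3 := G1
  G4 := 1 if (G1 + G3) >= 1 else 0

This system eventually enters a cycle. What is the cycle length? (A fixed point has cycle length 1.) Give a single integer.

Step 0: 11100
Step 1: G0=NOT G3=NOT 0=1 G1=1(const) G2=1(const) G3=G1=1 G4=(1+0>=1)=1 -> 11111
Step 2: G0=NOT G3=NOT 1=0 G1=1(const) G2=1(const) G3=G1=1 G4=(1+1>=1)=1 -> 01111
Step 3: G0=NOT G3=NOT 1=0 G1=1(const) G2=1(const) G3=G1=1 G4=(1+1>=1)=1 -> 01111
State from step 3 equals state from step 2 -> cycle length 1

Answer: 1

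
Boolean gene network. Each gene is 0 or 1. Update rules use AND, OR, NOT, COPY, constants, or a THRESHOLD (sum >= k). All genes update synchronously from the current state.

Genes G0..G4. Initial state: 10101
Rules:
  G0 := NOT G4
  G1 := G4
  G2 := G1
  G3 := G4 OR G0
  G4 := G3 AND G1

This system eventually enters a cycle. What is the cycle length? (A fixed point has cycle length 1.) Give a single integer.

Answer: 2

Derivation:
Step 0: 10101
Step 1: G0=NOT G4=NOT 1=0 G1=G4=1 G2=G1=0 G3=G4|G0=1|1=1 G4=G3&G1=0&0=0 -> 01010
Step 2: G0=NOT G4=NOT 0=1 G1=G4=0 G2=G1=1 G3=G4|G0=0|0=0 G4=G3&G1=1&1=1 -> 10101
State from step 2 equals state from step 0 -> cycle length 2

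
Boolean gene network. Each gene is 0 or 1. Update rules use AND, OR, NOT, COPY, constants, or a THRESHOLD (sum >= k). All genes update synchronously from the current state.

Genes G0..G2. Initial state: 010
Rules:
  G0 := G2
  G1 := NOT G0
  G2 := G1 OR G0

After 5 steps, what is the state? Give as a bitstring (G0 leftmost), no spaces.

Step 1: G0=G2=0 G1=NOT G0=NOT 0=1 G2=G1|G0=1|0=1 -> 011
Step 2: G0=G2=1 G1=NOT G0=NOT 0=1 G2=G1|G0=1|0=1 -> 111
Step 3: G0=G2=1 G1=NOT G0=NOT 1=0 G2=G1|G0=1|1=1 -> 101
Step 4: G0=G2=1 G1=NOT G0=NOT 1=0 G2=G1|G0=0|1=1 -> 101
Step 5: G0=G2=1 G1=NOT G0=NOT 1=0 G2=G1|G0=0|1=1 -> 101

101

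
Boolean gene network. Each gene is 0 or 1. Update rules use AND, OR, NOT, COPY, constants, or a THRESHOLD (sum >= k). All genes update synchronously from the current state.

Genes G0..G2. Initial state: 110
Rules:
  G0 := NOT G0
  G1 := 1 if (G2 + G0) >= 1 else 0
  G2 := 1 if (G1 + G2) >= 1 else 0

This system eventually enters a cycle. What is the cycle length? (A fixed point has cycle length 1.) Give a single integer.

Answer: 2

Derivation:
Step 0: 110
Step 1: G0=NOT G0=NOT 1=0 G1=(0+1>=1)=1 G2=(1+0>=1)=1 -> 011
Step 2: G0=NOT G0=NOT 0=1 G1=(1+0>=1)=1 G2=(1+1>=1)=1 -> 111
Step 3: G0=NOT G0=NOT 1=0 G1=(1+1>=1)=1 G2=(1+1>=1)=1 -> 011
State from step 3 equals state from step 1 -> cycle length 2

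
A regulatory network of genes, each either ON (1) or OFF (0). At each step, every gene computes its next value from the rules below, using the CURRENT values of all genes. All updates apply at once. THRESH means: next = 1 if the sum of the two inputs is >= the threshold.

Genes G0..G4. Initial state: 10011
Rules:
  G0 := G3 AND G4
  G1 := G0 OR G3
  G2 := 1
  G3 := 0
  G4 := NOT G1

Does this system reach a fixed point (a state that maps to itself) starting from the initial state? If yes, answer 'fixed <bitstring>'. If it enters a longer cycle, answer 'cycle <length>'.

Step 0: 10011
Step 1: G0=G3&G4=1&1=1 G1=G0|G3=1|1=1 G2=1(const) G3=0(const) G4=NOT G1=NOT 0=1 -> 11101
Step 2: G0=G3&G4=0&1=0 G1=G0|G3=1|0=1 G2=1(const) G3=0(const) G4=NOT G1=NOT 1=0 -> 01100
Step 3: G0=G3&G4=0&0=0 G1=G0|G3=0|0=0 G2=1(const) G3=0(const) G4=NOT G1=NOT 1=0 -> 00100
Step 4: G0=G3&G4=0&0=0 G1=G0|G3=0|0=0 G2=1(const) G3=0(const) G4=NOT G1=NOT 0=1 -> 00101
Step 5: G0=G3&G4=0&1=0 G1=G0|G3=0|0=0 G2=1(const) G3=0(const) G4=NOT G1=NOT 0=1 -> 00101
Fixed point reached at step 4: 00101

Answer: fixed 00101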